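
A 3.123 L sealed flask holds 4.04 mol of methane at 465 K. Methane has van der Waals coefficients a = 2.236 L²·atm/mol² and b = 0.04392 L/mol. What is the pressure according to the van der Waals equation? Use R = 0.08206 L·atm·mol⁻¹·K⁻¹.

P ≈ 48.59 atm

P = nRT/(V − nb) − a n²/V²
nRT/(V − nb) = (4.04)(0.08206)(465)/(3.123 − 4.04×0.04392) = 154.16/2.9456 = 52.336 atm
a n²/V² = (2.236)(4.04)²/(3.123)² = 3.7419 atm
P = 52.336 − 3.7419 = 48.59 atm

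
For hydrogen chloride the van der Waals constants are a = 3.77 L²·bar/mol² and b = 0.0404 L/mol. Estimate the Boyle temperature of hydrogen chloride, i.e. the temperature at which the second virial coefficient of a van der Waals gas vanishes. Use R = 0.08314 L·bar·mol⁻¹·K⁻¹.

For a van der Waals gas the second virial coefficient B₂ = b − a/(RT) vanishes at T_B = a/(Rb).
T_B = 3.77/(0.08314×0.0404) = 3.77/0.0033589 = 1122 K

T_B ≈ 1122 K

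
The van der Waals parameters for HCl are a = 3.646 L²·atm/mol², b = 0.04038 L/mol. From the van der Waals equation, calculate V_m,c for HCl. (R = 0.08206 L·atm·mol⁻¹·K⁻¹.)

For a van der Waals gas, V_m,c = 3b.
V_m,c = 3×0.04038 = 0.1211 L/mol

V_m,c ≈ 0.1211 L/mol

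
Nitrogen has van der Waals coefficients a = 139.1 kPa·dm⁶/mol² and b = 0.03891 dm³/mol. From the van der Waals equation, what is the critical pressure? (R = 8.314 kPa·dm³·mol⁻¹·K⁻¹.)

P_c ≈ 3403 kPa

For a van der Waals gas, P_c = a/(27b²).
P_c = 139.1/(27×(0.03891)²) = 139.1/0.040878 = 3403 kPa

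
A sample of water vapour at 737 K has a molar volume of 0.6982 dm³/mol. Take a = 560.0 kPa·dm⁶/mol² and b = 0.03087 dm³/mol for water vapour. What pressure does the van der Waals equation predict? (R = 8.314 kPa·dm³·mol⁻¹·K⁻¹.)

P = RT/(V_m − b) − a/V_m²
RT/(V_m − b) = (8.314)(737)/(0.6982 − 0.03087) = 6127.4/0.66733 = 9182.0 kPa
a/V_m² = 560.0/(0.6982)² = 1148.8 kPa
P = 9182.0 − 1148.8 = 8033 kPa

P ≈ 8033 kPa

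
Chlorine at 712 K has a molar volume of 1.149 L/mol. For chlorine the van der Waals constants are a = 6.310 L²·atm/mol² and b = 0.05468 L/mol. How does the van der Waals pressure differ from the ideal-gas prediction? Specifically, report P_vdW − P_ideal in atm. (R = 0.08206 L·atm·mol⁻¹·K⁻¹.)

ΔP ≈ -2.239 atm

Ideal: P_ideal = RT/V_m = (0.08206)(712)/1.149 = 50.8501 atm
vdW: P = RT/(V_m − b) − a/V_m² = 58.4267/1.09432 − 6.310/1.32020 = 53.3909 − 4.77958 = 48.6113 atm
ΔP = 48.6113 − 50.8501 = -2.239 atm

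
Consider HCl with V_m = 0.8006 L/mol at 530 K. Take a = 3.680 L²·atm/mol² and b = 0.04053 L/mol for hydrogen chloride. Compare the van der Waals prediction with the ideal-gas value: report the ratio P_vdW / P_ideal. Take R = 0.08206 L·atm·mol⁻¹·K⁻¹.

P_vdW / P_ideal ≈ 0.9476

Ideal: P_ideal = RT/V_m = (0.08206)(530)/0.8006 = 54.3240 atm
vdW: P = RT/(V_m − b) − a/V_m² = 43.4918/0.760070 − 3.680/0.640960 = 57.2208 − 5.74139 = 51.4794 atm
Ratio = 51.4794/54.3240 = 0.9476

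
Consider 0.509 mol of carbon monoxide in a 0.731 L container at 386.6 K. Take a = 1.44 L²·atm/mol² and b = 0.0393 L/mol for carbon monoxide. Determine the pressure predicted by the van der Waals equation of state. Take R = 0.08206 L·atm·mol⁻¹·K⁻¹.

P = nRT/(V − nb) − a n²/V²
nRT/(V − nb) = (0.509)(0.08206)(386.6)/(0.731 − 0.509×0.0393) = 16.148/0.71100 = 22.712 atm
a n²/V² = (1.44)(0.509)²/(0.731)² = 0.69817 atm
P = 22.712 − 0.69817 = 22.01 atm

P ≈ 22.01 atm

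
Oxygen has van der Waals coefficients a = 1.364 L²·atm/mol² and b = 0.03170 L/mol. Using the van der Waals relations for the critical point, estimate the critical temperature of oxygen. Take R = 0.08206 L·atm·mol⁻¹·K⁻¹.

For a van der Waals gas, T_c = 8a/(27Rb).
T_c = 8×1.364/(27×0.08206×0.03170) = 10.912/0.070235 = 155.4 K

T_c ≈ 155.4 K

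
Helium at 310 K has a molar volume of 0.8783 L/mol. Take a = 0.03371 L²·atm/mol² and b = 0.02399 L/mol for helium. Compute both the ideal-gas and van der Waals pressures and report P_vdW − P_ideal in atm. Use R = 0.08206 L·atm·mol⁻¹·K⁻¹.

Ideal: P_ideal = RT/V_m = (0.08206)(310)/0.8783 = 28.9635 atm
vdW: P = RT/(V_m − b) − a/V_m² = 25.4386/0.854310 − 0.03371/0.771411 = 29.7768 − 0.0436991 = 29.7331 atm
ΔP = 29.7331 − 28.9635 = 0.770 atm

ΔP ≈ 0.770 atm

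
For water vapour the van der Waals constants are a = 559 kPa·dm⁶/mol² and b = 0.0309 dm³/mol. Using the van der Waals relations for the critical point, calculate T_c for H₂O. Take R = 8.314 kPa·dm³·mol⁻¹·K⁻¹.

T_c ≈ 644.7 K

For a van der Waals gas, T_c = 8a/(27Rb).
T_c = 8×559/(27×8.314×0.0309) = 4472.0/6.9364 = 644.7 K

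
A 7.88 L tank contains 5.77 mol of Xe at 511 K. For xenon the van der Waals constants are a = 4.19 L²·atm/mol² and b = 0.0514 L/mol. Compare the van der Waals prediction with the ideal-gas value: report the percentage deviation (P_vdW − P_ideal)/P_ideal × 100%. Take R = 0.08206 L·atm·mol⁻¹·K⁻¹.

-3.41 %

Ideal: P_ideal = nRT/V = (5.77)(0.08206)(511)/7.88 = 30.7045 atm
vdW: P = nRT/(V − nb) − a n²/V² = 241.951/7.58342 − 139.497/62.0944 = 31.9053 − 2.24653 = 29.6588 atm
% deviation = (29.6588 − 30.7045)/30.7045 × 100% = -3.41%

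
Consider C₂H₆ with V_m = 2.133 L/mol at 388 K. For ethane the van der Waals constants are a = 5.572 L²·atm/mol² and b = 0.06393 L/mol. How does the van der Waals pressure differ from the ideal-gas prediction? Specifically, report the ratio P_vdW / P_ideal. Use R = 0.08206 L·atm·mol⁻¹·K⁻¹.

Ideal: P_ideal = RT/V_m = (0.08206)(388)/2.133 = 14.9270 atm
vdW: P = RT/(V_m − b) − a/V_m² = 31.8393/2.06907 − 5.572/4.54969 = 15.3882 − 1.22470 = 14.1635 atm
Ratio = 14.1635/14.9270 = 0.9489

P_vdW / P_ideal ≈ 0.9489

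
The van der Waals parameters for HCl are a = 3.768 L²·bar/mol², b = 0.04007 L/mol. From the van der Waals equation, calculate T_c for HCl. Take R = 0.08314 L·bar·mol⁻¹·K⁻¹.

For a van der Waals gas, T_c = 8a/(27Rb).
T_c = 8×3.768/(27×0.08314×0.04007) = 30.144/0.089948 = 335.1 K

T_c ≈ 335.1 K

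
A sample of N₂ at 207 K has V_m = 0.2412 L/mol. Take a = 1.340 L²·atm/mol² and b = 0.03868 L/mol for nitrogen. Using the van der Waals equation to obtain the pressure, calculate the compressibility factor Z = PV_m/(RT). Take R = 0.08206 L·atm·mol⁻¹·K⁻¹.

Z ≈ 0.8639

P = RT/(V_m − b) − a/V_m² = (0.08206)(207)/(0.2412 − 0.03868) − 1.340/(0.2412)²
  = 16.986/0.20252 − 23.033 = 83.873 − 23.033 = 60.840 atm
Z = PV_m/(RT) = (60.840)(0.2412)/((0.08206)(207)) = 14.675/16.986 = 0.8639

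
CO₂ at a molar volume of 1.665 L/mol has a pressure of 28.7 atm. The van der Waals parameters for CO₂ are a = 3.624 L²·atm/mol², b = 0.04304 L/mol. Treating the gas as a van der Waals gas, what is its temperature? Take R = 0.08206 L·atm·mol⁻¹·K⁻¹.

T = (P + a/V_m²)(V_m − b)/R
P + a/V_m² = 28.7 + 3.624/(1.665)² = 30.007 atm
V_m − b = 1.665 − 0.04304 = 1.6220 L/mol
T = (30.007)(1.6220)/0.08206 = 593.1 K

T ≈ 593.1 K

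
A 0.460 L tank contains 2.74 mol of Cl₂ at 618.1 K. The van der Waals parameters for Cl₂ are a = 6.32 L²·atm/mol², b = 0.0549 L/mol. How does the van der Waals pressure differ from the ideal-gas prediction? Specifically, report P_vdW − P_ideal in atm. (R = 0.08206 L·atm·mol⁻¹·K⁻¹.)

ΔP ≈ -77.43 atm

Ideal: P_ideal = nRT/V = (2.74)(0.08206)(618.1)/0.460 = 302.122 atm
vdW: P = nRT/(V − nb) − a n²/V² = 138.976/0.309574 − 47.4480/0.211600 = 448.927 − 224.234 = 224.693 atm
ΔP = 224.693 − 302.122 = -77.43 atm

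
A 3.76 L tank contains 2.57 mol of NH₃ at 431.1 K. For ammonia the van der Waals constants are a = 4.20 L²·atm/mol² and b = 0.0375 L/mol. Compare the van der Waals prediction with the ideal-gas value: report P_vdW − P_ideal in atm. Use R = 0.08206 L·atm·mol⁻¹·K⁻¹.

Ideal: P_ideal = nRT/V = (2.57)(0.08206)(431.1)/3.76 = 24.1799 atm
vdW: P = nRT/(V − nb) − a n²/V² = 90.9165/3.66363 − 27.7406/14.1376 = 24.8160 − 1.96219 = 22.8538 atm
ΔP = 22.8538 − 24.1799 = -1.326 atm

ΔP ≈ -1.326 atm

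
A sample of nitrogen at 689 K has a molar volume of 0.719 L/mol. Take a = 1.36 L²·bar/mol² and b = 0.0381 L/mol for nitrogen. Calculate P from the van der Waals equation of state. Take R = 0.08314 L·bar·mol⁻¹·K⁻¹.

P ≈ 81.50 bar

P = RT/(V_m − b) − a/V_m²
RT/(V_m − b) = (0.08314)(689)/(0.719 − 0.0381) = 57.283/0.68090 = 84.128 bar
a/V_m² = 1.36/(0.719)² = 2.6308 bar
P = 84.128 − 2.6308 = 81.50 bar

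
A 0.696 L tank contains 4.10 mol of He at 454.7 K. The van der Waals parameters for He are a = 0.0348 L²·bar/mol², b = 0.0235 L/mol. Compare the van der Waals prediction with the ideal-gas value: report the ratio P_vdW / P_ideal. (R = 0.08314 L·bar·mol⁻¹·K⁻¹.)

Ideal: P_ideal = nRT/V = (4.10)(0.08314)(454.7)/0.696 = 222.695 bar
vdW: P = nRT/(V − nb) − a n²/V² = 154.995/0.599650 − 0.584988/0.484416 = 258.476 − 1.20761 = 257.268 bar
Ratio = 257.268/222.695 = 1.155

P_vdW / P_ideal ≈ 1.155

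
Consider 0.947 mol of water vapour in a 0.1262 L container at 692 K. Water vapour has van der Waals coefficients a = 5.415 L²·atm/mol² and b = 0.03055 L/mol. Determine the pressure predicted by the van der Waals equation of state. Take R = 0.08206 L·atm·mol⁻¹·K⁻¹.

P = nRT/(V − nb) − a n²/V²
nRT/(V − nb) = (0.947)(0.08206)(692)/(0.1262 − 0.947×0.03055) = 53.776/0.097269 = 552.86 atm
a n²/V² = (5.415)(0.947)²/(0.1262)² = 304.92 atm
P = 552.86 − 304.92 = 247.9 atm

P ≈ 247.9 atm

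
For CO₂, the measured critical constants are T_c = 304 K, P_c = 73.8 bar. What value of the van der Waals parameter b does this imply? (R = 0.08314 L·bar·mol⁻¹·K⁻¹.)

b ≈ 0.04281 L/mol

From T_c = 8a/(27Rb) and P_c = a/(27b²): b = R T_c/(8 P_c).
b = (0.08314)(304)/(8×73.8) = 25.275/590.40 = 0.04281 L/mol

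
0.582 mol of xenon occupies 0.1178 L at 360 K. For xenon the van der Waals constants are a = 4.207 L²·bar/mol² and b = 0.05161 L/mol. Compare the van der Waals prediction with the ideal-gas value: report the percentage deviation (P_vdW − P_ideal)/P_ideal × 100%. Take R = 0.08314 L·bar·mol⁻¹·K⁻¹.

-35.22 %

Ideal: P_ideal = nRT/V = (0.582)(0.08314)(360)/0.1178 = 147.873 bar
vdW: P = nRT/(V − nb) − a n²/V² = 17.4195/0.0877630 − 1.42501/0.0138768 = 198.483 − 102.690 = 95.793 bar
% deviation = (95.793 − 147.873)/147.873 × 100% = -35.22%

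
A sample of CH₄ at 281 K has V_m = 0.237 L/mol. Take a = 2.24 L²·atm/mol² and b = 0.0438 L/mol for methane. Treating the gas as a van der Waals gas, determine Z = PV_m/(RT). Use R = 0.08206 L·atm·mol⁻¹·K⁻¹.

Z ≈ 0.8168

P = RT/(V_m − b) − a/V_m² = (0.08206)(281)/(0.237 − 0.0438) − 2.24/(0.237)²
  = 23.059/0.19320 − 39.880 = 119.35 − 39.880 = 79.47 atm
Z = PV_m/(RT) = (79.47)(0.237)/((0.08206)(281)) = 18.834/23.059 = 0.8168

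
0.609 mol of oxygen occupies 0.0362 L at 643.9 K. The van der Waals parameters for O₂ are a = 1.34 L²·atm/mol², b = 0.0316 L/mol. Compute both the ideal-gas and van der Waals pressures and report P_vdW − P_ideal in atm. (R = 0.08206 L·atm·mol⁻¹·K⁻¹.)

ΔP ≈ 629.7 atm

Ideal: P_ideal = nRT/V = (0.609)(0.08206)(643.9)/0.0362 = 888.912 atm
vdW: P = nRT/(V − nb) − a n²/V² = 32.1786/0.0169556 − 0.496981/0.00131044 = 1897.82 − 379.247 = 1518.57 atm
ΔP = 1518.57 − 888.912 = 629.7 atm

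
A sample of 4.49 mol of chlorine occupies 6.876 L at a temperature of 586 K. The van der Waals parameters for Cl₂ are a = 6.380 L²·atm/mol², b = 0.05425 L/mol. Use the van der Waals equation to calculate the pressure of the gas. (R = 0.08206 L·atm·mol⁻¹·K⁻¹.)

P = nRT/(V − nb) − a n²/V²
nRT/(V − nb) = (4.49)(0.08206)(586)/(6.876 − 4.49×0.05425) = 215.91/6.6324 = 32.554 atm
a n²/V² = (6.380)(4.49)²/(6.876)² = 2.7205 atm
P = 32.554 − 2.7205 = 29.83 atm

P ≈ 29.83 atm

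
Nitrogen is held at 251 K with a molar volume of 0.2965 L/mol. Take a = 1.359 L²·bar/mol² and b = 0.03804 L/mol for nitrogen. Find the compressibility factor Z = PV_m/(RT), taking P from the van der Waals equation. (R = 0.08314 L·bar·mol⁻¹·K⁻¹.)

P = RT/(V_m − b) − a/V_m² = (0.08314)(251)/(0.2965 − 0.03804) − 1.359/(0.2965)²
  = 20.868/0.25846 − 15.459 = 80.740 − 15.459 = 65.281 bar
Z = PV_m/(RT) = (65.281)(0.2965)/((0.08314)(251)) = 19.356/20.868 = 0.9275

Z ≈ 0.9275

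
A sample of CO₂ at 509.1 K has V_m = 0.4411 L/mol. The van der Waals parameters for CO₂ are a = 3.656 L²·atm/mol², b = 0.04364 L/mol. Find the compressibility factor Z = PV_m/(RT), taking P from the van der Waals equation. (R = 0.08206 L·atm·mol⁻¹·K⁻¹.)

Z ≈ 0.9114

P = RT/(V_m − b) − a/V_m² = (0.08206)(509.1)/(0.4411 − 0.04364) − 3.656/(0.4411)²
  = 41.777/0.39746 − 18.790 = 105.11 − 18.790 = 86.32 atm
Z = PV_m/(RT) = (86.32)(0.4411)/((0.08206)(509.1)) = 38.076/41.777 = 0.9114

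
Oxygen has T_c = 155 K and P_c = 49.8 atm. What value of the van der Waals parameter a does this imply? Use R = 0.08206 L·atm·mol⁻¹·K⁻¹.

From T_c = 8a/(27Rb) and P_c = a/(27b²): a = 27 R² T_c²/(64 P_c).
a = 27×(0.08206)²×(155)²/(64×49.8) = 4368.1/3187.2 = 1.371 L²·atm/mol²

a ≈ 1.371 L²·atm/mol²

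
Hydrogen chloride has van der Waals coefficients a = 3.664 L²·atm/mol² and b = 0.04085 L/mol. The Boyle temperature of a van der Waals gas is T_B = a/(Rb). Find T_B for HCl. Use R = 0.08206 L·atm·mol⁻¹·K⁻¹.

T_B ≈ 1093 K

For a van der Waals gas the second virial coefficient B₂ = b − a/(RT) vanishes at T_B = a/(Rb).
T_B = 3.664/(0.08206×0.04085) = 3.664/0.0033522 = 1093 K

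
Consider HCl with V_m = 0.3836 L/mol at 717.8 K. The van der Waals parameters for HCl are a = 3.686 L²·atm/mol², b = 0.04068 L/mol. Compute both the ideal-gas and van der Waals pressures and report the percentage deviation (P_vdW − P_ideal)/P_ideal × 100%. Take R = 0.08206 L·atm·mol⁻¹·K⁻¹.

Ideal: P_ideal = RT/V_m = (0.08206)(717.8)/0.3836 = 153.552 atm
vdW: P = RT/(V_m − b) − a/V_m² = 58.9027/0.342920 − 3.686/0.147149 = 171.768 − 25.0494 = 146.719 atm
% deviation = (146.719 − 153.552)/153.552 × 100% = -4.45%

-4.45 %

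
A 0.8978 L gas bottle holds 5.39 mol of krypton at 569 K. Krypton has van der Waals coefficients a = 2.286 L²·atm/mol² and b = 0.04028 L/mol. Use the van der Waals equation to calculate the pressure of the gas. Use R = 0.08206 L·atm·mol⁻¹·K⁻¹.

P = nRT/(V − nb) − a n²/V²
nRT/(V − nb) = (5.39)(0.08206)(569)/(0.8978 − 5.39×0.04028) = 251.67/0.68069 = 369.73 atm
a n²/V² = (2.286)(5.39)²/(0.8978)² = 82.394 atm
P = 369.73 − 82.394 = 287.3 atm

P ≈ 287.3 atm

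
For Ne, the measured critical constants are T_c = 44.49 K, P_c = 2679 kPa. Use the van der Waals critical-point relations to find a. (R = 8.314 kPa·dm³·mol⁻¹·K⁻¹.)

From T_c = 8a/(27Rb) and P_c = a/(27b²): a = 27 R² T_c²/(64 P_c).
a = 27×(8.314)²×(44.49)²/(64×2679) = 3694100/171456 = 21.55 kPa·dm⁶/mol²

a ≈ 21.55 kPa·dm⁶/mol²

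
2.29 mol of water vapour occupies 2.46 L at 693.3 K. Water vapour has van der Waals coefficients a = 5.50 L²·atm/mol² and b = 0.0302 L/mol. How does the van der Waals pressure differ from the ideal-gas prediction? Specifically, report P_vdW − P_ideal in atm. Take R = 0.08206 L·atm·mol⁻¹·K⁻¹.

ΔP ≈ -3.234 atm

Ideal: P_ideal = nRT/V = (2.29)(0.08206)(693.3)/2.46 = 52.9606 atm
vdW: P = nRT/(V − nb) − a n²/V² = 130.283/2.39084 − 28.8426/6.05160 = 54.4926 − 4.76611 = 49.7265 atm
ΔP = 49.7265 − 52.9606 = -3.234 atm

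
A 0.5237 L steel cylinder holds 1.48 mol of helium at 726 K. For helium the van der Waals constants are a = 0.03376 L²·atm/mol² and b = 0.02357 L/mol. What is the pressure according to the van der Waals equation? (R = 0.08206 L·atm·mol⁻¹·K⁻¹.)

P ≈ 180.1 atm

P = nRT/(V − nb) − a n²/V²
nRT/(V − nb) = (1.48)(0.08206)(726)/(0.5237 − 1.48×0.02357) = 88.172/0.48882 = 180.38 atm
a n²/V² = (0.03376)(1.48)²/(0.5237)² = 0.26963 atm
P = 180.38 − 0.26963 = 180.1 atm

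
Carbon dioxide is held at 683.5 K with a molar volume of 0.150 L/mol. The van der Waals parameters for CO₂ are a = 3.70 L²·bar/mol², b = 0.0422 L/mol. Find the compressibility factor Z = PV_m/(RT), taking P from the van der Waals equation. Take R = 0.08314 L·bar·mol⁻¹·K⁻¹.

P = RT/(V_m − b) − a/V_m² = (0.08314)(683.5)/(0.150 − 0.0422) − 3.70/(0.150)²
  = 56.826/0.10780 − 164.44 = 527.14 − 164.44 = 362.70 bar
Z = PV_m/(RT) = (362.70)(0.150)/((0.08314)(683.5)) = 54.405/56.826 = 0.9574

Z ≈ 0.9574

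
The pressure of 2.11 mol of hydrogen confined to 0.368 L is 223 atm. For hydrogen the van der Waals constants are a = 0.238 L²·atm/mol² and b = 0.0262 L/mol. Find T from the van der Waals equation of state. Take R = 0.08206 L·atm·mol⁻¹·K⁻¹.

T = (P + a n²/V²)(V − nb)/(nR)
P + a n²/V² = 223 + (0.238)(2.11)²/(0.368)² = 230.82 atm
V − nb = 0.368 − (2.11)(0.0262) = 0.31272 L
T = (230.82)(0.31272)/((2.11)(0.08206)) = 416.9 K

T ≈ 416.9 K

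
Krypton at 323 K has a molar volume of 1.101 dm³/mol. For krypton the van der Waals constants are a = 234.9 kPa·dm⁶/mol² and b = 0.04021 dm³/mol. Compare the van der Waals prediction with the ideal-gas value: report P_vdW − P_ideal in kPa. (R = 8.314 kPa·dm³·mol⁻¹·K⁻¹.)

Ideal: P_ideal = RT/V_m = (8.314)(323)/1.101 = 2439.08 kPa
vdW: P = RT/(V_m − b) − a/V_m² = 2685.42/1.06079 − 234.9/1.21220 = 2531.53 − 193.780 = 2337.75 kPa
ΔP = 2337.75 − 2439.08 = -101.3 kPa

ΔP ≈ -101.3 kPa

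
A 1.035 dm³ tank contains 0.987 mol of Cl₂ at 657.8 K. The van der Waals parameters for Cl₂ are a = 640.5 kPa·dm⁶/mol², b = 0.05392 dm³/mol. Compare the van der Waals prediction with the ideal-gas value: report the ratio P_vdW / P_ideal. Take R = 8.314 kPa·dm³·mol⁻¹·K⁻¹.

Ideal: P_ideal = nRT/V = (0.987)(8.314)(657.8)/1.035 = 5215.32 kPa
vdW: P = nRT/(V − nb) − a n²/V² = 5397.85/0.981781 − 623.955/1.07123 = 5498.02 − 582.466 = 4915.55 kPa
Ratio = 4915.55/5215.32 = 0.9425

P_vdW / P_ideal ≈ 0.9425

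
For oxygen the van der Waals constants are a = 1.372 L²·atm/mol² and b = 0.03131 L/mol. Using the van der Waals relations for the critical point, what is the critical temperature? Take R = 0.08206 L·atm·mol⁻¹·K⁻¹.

For a van der Waals gas, T_c = 8a/(27Rb).
T_c = 8×1.372/(27×0.08206×0.03131) = 10.976/0.069371 = 158.2 K

T_c ≈ 158.2 K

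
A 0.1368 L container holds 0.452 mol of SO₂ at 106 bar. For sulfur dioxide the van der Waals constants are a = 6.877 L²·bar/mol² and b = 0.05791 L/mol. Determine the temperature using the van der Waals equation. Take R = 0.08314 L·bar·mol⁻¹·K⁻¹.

T = (P + a n²/V²)(V − nb)/(nR)
P + a n²/V² = 106 + (6.877)(0.452)²/(0.1368)² = 181.08 bar
V − nb = 0.1368 − (0.452)(0.05791) = 0.11062 L
T = (181.08)(0.11062)/((0.452)(0.08314)) = 533.0 K

T ≈ 533.0 K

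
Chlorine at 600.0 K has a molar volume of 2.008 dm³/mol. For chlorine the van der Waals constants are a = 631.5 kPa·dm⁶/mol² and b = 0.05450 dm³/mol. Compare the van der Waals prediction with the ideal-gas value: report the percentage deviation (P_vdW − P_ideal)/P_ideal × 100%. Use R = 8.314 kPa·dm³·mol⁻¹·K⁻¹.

Ideal: P_ideal = RT/V_m = (8.314)(600.0)/2.008 = 2484.26 kPa
vdW: P = RT/(V_m − b) − a/V_m² = 4988.40/1.95350 − 631.5/4.03206 = 2553.57 − 156.620 = 2396.95 kPa
% deviation = (2396.95 − 2484.26)/2484.26 × 100% = -3.51%

-3.51 %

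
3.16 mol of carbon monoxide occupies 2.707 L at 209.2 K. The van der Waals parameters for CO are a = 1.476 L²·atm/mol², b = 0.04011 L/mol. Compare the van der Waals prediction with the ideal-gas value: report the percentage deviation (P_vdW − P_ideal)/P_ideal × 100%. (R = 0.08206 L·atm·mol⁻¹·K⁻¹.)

-5.12 %

Ideal: P_ideal = nRT/V = (3.16)(0.08206)(209.2)/2.707 = 20.0397 atm
vdW: P = nRT/(V − nb) − a n²/V² = 54.2476/2.58025 − 14.7387/7.32785 = 21.0242 − 2.01133 = 19.0129 atm
% deviation = (19.0129 − 20.0397)/20.0397 × 100% = -5.12%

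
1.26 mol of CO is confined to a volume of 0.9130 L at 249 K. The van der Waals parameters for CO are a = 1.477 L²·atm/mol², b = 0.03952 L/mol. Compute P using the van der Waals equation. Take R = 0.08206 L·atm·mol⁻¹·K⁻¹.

P ≈ 27.01 atm

P = nRT/(V − nb) − a n²/V²
nRT/(V − nb) = (1.26)(0.08206)(249)/(0.9130 − 1.26×0.03952) = 25.746/0.86320 = 29.826 atm
a n²/V² = (1.477)(1.26)²/(0.9130)² = 2.8131 atm
P = 29.826 − 2.8131 = 27.01 atm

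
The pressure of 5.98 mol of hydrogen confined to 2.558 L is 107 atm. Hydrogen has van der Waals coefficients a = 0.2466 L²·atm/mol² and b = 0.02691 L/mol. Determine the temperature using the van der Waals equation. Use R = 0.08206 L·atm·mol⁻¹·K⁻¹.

T ≈ 529.3 K

T = (P + a n²/V²)(V − nb)/(nR)
P + a n²/V² = 107 + (0.2466)(5.98)²/(2.558)² = 108.35 atm
V − nb = 2.558 − (5.98)(0.02691) = 2.3971 L
T = (108.35)(2.3971)/((5.98)(0.08206)) = 529.3 K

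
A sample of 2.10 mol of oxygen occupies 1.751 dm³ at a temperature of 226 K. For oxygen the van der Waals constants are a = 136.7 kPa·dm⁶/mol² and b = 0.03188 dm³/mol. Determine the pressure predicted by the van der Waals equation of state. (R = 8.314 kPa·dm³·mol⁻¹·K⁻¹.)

P ≈ 2146 kPa

P = nRT/(V − nb) − a n²/V²
nRT/(V − nb) = (2.10)(8.314)(226)/(1.751 − 2.10×0.03188) = 3945.8/1.6841 = 2343.0 kPa
a n²/V² = (136.7)(2.10)²/(1.751)² = 196.62 kPa
P = 2343.0 − 196.62 = 2146 kPa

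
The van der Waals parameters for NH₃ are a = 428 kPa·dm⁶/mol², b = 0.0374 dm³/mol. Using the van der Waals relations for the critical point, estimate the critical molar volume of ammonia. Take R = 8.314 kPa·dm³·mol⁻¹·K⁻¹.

For a van der Waals gas, V_m,c = 3b.
V_m,c = 3×0.0374 = 0.1122 dm³/mol

V_m,c ≈ 0.1122 dm³/mol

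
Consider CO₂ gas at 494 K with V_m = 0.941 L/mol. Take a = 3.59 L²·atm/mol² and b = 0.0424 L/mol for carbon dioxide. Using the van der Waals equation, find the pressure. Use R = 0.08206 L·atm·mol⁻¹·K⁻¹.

P ≈ 41.06 atm

P = RT/(V_m − b) − a/V_m²
RT/(V_m − b) = (0.08206)(494)/(0.941 − 0.0424) = 40.538/0.89860 = 45.112 atm
a/V_m² = 3.59/(0.941)² = 4.0543 atm
P = 45.112 − 4.0543 = 41.06 atm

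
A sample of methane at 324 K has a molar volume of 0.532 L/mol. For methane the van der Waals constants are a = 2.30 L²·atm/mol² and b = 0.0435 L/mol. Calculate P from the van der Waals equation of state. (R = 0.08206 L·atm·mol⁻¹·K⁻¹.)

P ≈ 46.30 atm

P = RT/(V_m − b) − a/V_m²
RT/(V_m − b) = (0.08206)(324)/(0.532 − 0.0435) = 26.587/0.48850 = 54.426 atm
a/V_m² = 2.30/(0.532)² = 8.1265 atm
P = 54.426 − 8.1265 = 46.30 atm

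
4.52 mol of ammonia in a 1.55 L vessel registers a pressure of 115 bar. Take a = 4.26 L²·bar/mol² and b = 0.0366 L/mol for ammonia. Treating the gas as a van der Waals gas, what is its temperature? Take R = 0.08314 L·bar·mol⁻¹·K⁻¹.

T = (P + a n²/V²)(V − nb)/(nR)
P + a n²/V² = 115 + (4.26)(4.52)²/(1.55)² = 151.23 bar
V − nb = 1.55 − (4.52)(0.0366) = 1.3846 L
T = (151.23)(1.3846)/((4.52)(0.08314)) = 557.2 K

T ≈ 557.2 K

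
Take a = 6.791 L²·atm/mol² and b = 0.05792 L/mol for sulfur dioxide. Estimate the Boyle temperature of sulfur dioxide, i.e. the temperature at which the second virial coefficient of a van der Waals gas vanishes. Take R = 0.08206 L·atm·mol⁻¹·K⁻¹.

For a van der Waals gas the second virial coefficient B₂ = b − a/(RT) vanishes at T_B = a/(Rb).
T_B = 6.791/(0.08206×0.05792) = 6.791/0.0047529 = 1429 K

T_B ≈ 1429 K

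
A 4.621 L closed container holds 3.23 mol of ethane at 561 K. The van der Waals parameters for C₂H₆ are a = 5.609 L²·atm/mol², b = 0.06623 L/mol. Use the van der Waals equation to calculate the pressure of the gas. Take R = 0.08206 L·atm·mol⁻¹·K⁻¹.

P ≈ 31.00 atm

P = nRT/(V − nb) − a n²/V²
nRT/(V − nb) = (3.23)(0.08206)(561)/(4.621 − 3.23×0.06623) = 148.70/4.4071 = 33.741 atm
a n²/V² = (5.609)(3.23)²/(4.621)² = 2.7404 atm
P = 33.741 − 2.7404 = 31.00 atm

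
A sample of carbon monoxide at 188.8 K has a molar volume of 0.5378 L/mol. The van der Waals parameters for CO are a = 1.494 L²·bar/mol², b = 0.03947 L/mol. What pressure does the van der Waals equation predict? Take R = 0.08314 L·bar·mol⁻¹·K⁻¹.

P ≈ 26.33 bar

P = RT/(V_m − b) − a/V_m²
RT/(V_m − b) = (0.08314)(188.8)/(0.5378 − 0.03947) = 15.697/0.49833 = 31.499 bar
a/V_m² = 1.494/(0.5378)² = 5.1655 bar
P = 31.499 − 5.1655 = 26.33 bar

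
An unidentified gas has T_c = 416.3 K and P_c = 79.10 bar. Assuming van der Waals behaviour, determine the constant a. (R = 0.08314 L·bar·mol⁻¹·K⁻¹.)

a ≈ 6.389 L²·bar/mol²

From T_c = 8a/(27Rb) and P_c = a/(27b²): a = 27 R² T_c²/(64 P_c).
a = 27×(0.08314)²×(416.3)²/(64×79.10) = 32344/5062.4 = 6.389 L²·bar/mol²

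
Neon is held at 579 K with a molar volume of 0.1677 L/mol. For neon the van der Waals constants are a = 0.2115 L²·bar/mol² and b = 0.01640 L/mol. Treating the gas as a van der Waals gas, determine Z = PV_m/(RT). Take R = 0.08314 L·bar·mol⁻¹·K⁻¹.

Z ≈ 1.082

P = RT/(V_m − b) − a/V_m² = (0.08314)(579)/(0.1677 − 0.01640) − 0.2115/(0.1677)²
  = 48.138/0.15130 − 7.5205 = 318.16 − 7.5205 = 310.64 bar
Z = PV_m/(RT) = (310.64)(0.1677)/((0.08314)(579)) = 52.094/48.138 = 1.082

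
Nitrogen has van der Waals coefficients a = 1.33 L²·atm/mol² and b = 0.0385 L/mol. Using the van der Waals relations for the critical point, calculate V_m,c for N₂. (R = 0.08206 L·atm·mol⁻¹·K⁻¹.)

V_m,c ≈ 0.1155 L/mol

For a van der Waals gas, V_m,c = 3b.
V_m,c = 3×0.0385 = 0.1155 L/mol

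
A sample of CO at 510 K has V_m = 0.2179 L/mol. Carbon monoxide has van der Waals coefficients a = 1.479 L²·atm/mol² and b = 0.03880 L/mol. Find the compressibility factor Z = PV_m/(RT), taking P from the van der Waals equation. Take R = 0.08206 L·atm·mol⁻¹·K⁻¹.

Z ≈ 1.054

P = RT/(V_m − b) − a/V_m² = (0.08206)(510)/(0.2179 − 0.03880) − 1.479/(0.2179)²
  = 41.851/0.17910 − 31.150 = 233.67 − 31.150 = 202.52 atm
Z = PV_m/(RT) = (202.52)(0.2179)/((0.08206)(510)) = 44.129/41.851 = 1.054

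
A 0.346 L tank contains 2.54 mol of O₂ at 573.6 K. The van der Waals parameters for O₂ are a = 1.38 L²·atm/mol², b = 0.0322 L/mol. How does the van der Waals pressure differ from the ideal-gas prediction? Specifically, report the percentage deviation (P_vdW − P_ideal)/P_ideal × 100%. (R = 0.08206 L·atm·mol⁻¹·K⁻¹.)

9.43 %

Ideal: P_ideal = nRT/V = (2.54)(0.08206)(573.6)/0.346 = 345.540 atm
vdW: P = nRT/(V − nb) − a n²/V² = 119.557/0.264212 − 8.90321/0.119716 = 452.504 − 74.3694 = 378.135 atm
% deviation = (378.135 − 345.540)/345.540 × 100% = 9.43%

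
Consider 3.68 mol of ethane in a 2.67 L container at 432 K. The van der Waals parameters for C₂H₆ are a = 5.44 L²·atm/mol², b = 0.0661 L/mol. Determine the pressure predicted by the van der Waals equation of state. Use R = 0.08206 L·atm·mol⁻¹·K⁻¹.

P = nRT/(V − nb) − a n²/V²
nRT/(V − nb) = (3.68)(0.08206)(432)/(2.67 − 3.68×0.0661) = 130.46/2.4268 = 53.758 atm
a n²/V² = (5.44)(3.68)²/(2.67)² = 10.334 atm
P = 53.758 − 10.334 = 43.42 atm

P ≈ 43.42 atm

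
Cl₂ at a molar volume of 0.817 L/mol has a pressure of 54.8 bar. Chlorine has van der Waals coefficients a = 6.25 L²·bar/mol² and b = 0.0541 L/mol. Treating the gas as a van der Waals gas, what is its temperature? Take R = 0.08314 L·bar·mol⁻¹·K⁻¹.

T = (P + a/V_m²)(V_m − b)/R
P + a/V_m² = 54.8 + 6.25/(0.817)² = 64.163 bar
V_m − b = 0.817 − 0.0541 = 0.76290 L/mol
T = (64.163)(0.76290)/0.08314 = 588.8 K

T ≈ 588.8 K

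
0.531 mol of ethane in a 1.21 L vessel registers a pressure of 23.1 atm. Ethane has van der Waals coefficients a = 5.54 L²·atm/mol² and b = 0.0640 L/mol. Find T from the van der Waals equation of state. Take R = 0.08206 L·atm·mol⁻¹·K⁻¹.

T ≈ 652.2 K

T = (P + a n²/V²)(V − nb)/(nR)
P + a n²/V² = 23.1 + (5.54)(0.531)²/(1.21)² = 24.167 atm
V − nb = 1.21 − (0.531)(0.0640) = 1.1760 L
T = (24.167)(1.1760)/((0.531)(0.08206)) = 652.2 K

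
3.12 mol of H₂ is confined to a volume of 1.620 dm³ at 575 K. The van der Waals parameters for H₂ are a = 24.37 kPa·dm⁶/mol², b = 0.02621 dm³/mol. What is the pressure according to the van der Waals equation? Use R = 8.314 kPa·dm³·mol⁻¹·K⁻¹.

P = nRT/(V − nb) − a n²/V²
nRT/(V − nb) = (3.12)(8.314)(575)/(1.620 − 3.12×0.02621) = 14915/1.5382 = 9696.4 kPa
a n²/V² = (24.37)(3.12)²/(1.620)² = 90.393 kPa
P = 9696.4 − 90.393 = 9606 kPa

P ≈ 9606 kPa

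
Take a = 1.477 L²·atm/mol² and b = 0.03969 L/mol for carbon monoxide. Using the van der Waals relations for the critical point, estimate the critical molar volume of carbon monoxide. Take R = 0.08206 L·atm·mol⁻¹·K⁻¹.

V_m,c ≈ 0.1191 L/mol

For a van der Waals gas, V_m,c = 3b.
V_m,c = 3×0.03969 = 0.1191 L/mol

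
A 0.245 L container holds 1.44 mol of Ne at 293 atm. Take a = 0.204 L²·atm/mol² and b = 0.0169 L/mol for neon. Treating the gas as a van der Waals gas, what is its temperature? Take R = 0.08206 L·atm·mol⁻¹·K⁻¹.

T = (P + a n²/V²)(V − nb)/(nR)
P + a n²/V² = 293 + (0.204)(1.44)²/(0.245)² = 300.05 atm
V − nb = 0.245 − (1.44)(0.0169) = 0.22066 L
T = (300.05)(0.22066)/((1.44)(0.08206)) = 560.3 K

T ≈ 560.3 K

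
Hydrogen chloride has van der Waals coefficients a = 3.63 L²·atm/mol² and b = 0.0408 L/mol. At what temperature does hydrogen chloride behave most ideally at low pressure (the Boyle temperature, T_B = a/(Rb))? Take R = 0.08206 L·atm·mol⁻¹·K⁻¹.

T_B ≈ 1084 K

For a van der Waals gas the second virial coefficient B₂ = b − a/(RT) vanishes at T_B = a/(Rb).
T_B = 3.63/(0.08206×0.0408) = 3.63/0.0033480 = 1084 K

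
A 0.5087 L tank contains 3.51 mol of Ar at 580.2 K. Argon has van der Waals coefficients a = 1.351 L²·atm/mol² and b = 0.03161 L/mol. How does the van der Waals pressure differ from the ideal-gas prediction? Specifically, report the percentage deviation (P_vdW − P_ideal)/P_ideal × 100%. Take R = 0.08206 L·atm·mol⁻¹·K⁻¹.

Ideal: P_ideal = nRT/V = (3.51)(0.08206)(580.2)/0.5087 = 328.515 atm
vdW: P = nRT/(V − nb) − a n²/V² = 167.115/0.397749 − 16.6445/0.258776 = 420.152 − 64.3201 = 355.832 atm
% deviation = (355.832 − 328.515)/328.515 × 100% = 8.32%

8.32 %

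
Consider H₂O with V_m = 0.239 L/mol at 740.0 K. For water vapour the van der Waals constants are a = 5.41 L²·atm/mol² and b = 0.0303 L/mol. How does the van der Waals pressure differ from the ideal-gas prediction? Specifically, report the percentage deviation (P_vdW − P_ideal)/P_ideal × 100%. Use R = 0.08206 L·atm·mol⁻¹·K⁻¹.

Ideal: P_ideal = RT/V_m = (0.08206)(740.0)/0.239 = 254.077 atm
vdW: P = RT/(V_m − b) − a/V_m² = 60.7244/0.208700 − 5.41/0.0571210 = 290.965 − 94.7112 = 196.254 atm
% deviation = (196.254 − 254.077)/254.077 × 100% = -22.76%

-22.76 %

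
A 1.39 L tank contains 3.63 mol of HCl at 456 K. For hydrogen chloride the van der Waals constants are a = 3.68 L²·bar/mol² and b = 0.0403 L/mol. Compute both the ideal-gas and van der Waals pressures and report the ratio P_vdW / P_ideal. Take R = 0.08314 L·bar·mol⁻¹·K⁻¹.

P_vdW / P_ideal ≈ 0.8641

Ideal: P_ideal = nRT/V = (3.63)(0.08314)(456)/1.39 = 99.0072 bar
vdW: P = nRT/(V − nb) − a n²/V² = 137.620/1.24371 − 48.4910/1.93210 = 110.653 − 25.0976 = 85.555 bar
Ratio = 85.555/99.0072 = 0.8641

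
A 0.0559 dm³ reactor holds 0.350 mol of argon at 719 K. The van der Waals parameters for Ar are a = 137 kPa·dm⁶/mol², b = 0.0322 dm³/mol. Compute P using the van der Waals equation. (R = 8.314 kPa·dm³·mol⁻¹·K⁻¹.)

P ≈ 41508 kPa

P = nRT/(V − nb) − a n²/V²
nRT/(V − nb) = (0.350)(8.314)(719)/(0.0559 − 0.350×0.0322) = 2092.2/0.044630 = 46879 kPa
a n²/V² = (137)(0.350)²/(0.0559)² = 5370.7 kPa
P = 46879 − 5370.7 = 41508 kPa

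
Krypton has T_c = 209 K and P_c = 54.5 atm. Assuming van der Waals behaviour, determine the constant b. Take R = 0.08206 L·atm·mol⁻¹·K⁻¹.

From T_c = 8a/(27Rb) and P_c = a/(27b²): b = R T_c/(8 P_c).
b = (0.08206)(209)/(8×54.5) = 17.151/436.00 = 0.03934 L/mol

b ≈ 0.03934 L/mol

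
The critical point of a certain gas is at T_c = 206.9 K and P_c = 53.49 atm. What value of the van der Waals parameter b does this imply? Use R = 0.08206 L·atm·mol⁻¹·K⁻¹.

b ≈ 0.03968 L/mol

From T_c = 8a/(27Rb) and P_c = a/(27b²): b = R T_c/(8 P_c).
b = (0.08206)(206.9)/(8×53.49) = 16.978/427.92 = 0.03968 L/mol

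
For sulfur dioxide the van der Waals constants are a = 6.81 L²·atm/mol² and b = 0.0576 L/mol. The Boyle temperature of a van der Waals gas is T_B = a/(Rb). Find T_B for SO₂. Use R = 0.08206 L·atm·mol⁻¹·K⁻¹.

For a van der Waals gas the second virial coefficient B₂ = b − a/(RT) vanishes at T_B = a/(Rb).
T_B = 6.81/(0.08206×0.0576) = 6.81/0.0047267 = 1441 K

T_B ≈ 1441 K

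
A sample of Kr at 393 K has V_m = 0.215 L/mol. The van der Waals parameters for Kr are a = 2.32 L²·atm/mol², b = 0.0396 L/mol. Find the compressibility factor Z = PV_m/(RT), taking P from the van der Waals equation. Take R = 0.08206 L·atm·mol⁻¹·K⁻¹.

P = RT/(V_m − b) − a/V_m² = (0.08206)(393)/(0.215 − 0.0396) − 2.32/(0.215)²
  = 32.250/0.17540 − 50.189 = 183.87 − 50.189 = 133.68 atm
Z = PV_m/(RT) = (133.68)(0.215)/((0.08206)(393)) = 28.741/32.250 = 0.8912

Z ≈ 0.8912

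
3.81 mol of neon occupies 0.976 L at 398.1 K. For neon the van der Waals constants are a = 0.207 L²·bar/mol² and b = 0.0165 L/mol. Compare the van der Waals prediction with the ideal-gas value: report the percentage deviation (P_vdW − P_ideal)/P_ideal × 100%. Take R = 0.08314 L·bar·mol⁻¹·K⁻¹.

4.44 %

Ideal: P_ideal = nRT/V = (3.81)(0.08314)(398.1)/0.976 = 129.204 bar
vdW: P = nRT/(V − nb) − a n²/V² = 126.104/0.913135 − 3.00483/0.952576 = 138.100 − 3.15443 = 134.946 bar
% deviation = (134.946 − 129.204)/129.204 × 100% = 4.44%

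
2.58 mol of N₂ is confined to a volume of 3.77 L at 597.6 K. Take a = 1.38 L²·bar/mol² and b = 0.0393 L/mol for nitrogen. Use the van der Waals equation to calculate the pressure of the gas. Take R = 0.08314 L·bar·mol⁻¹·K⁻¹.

P = nRT/(V − nb) − a n²/V²
nRT/(V − nb) = (2.58)(0.08314)(597.6)/(3.77 − 2.58×0.0393) = 128.19/3.6686 = 34.942 bar
a n²/V² = (1.38)(2.58)²/(3.77)² = 0.64630 bar
P = 34.942 − 0.64630 = 34.30 bar

P ≈ 34.30 bar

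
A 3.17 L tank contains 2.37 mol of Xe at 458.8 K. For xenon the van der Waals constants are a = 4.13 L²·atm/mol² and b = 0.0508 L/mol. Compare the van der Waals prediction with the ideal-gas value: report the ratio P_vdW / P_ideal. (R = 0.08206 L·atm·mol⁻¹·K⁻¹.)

P_vdW / P_ideal ≈ 0.9575

Ideal: P_ideal = nRT/V = (2.37)(0.08206)(458.8)/3.17 = 28.1478 atm
vdW: P = nRT/(V − nb) − a n²/V² = 89.2284/3.04960 − 23.1978/10.0489 = 29.2591 − 2.30849 = 26.9506 atm
Ratio = 26.9506/28.1478 = 0.9575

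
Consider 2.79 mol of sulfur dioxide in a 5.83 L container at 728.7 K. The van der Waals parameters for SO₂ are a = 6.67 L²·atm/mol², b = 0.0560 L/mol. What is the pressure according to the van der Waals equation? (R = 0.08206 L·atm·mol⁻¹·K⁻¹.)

P = nRT/(V − nb) − a n²/V²
nRT/(V − nb) = (2.79)(0.08206)(728.7)/(5.83 − 2.79×0.0560) = 166.83/5.6738 = 29.404 atm
a n²/V² = (6.67)(2.79)²/(5.83)² = 1.5276 atm
P = 29.404 − 1.5276 = 27.88 atm

P ≈ 27.88 atm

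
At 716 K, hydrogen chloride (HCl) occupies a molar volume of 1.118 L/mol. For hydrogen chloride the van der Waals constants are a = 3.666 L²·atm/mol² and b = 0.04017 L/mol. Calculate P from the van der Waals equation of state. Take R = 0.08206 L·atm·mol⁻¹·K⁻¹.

P ≈ 51.58 atm

P = RT/(V_m − b) − a/V_m²
RT/(V_m − b) = (0.08206)(716)/(1.118 − 0.04017) = 58.755/1.0778 = 54.514 atm
a/V_m² = 3.666/(1.118)² = 2.9330 atm
P = 54.514 − 2.9330 = 51.58 atm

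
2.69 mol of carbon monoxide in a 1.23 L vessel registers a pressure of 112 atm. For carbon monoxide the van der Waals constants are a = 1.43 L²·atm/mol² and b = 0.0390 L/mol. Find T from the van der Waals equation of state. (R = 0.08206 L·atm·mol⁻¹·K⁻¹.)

T ≈ 605.7 K

T = (P + a n²/V²)(V − nb)/(nR)
P + a n²/V² = 112 + (1.43)(2.69)²/(1.23)² = 118.84 atm
V − nb = 1.23 − (2.69)(0.0390) = 1.1251 L
T = (118.84)(1.1251)/((2.69)(0.08206)) = 605.7 K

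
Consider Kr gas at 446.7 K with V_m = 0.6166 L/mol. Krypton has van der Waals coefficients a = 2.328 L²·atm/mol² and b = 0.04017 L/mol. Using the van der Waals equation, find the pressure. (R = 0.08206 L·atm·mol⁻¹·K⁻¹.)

P ≈ 57.47 atm

P = RT/(V_m − b) − a/V_m²
RT/(V_m − b) = (0.08206)(446.7)/(0.6166 − 0.04017) = 36.656/0.57643 = 63.591 atm
a/V_m² = 2.328/(0.6166)² = 6.1232 atm
P = 63.591 − 6.1232 = 57.47 atm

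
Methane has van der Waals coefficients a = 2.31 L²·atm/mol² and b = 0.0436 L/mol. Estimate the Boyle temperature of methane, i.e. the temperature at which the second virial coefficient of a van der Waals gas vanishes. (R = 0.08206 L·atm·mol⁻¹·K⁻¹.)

For a van der Waals gas the second virial coefficient B₂ = b − a/(RT) vanishes at T_B = a/(Rb).
T_B = 2.31/(0.08206×0.0436) = 2.31/0.0035778 = 645.6 K

T_B ≈ 645.6 K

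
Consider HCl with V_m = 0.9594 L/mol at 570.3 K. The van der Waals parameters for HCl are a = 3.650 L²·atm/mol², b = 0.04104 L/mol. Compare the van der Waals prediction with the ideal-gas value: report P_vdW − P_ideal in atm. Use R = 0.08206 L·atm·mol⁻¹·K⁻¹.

ΔP ≈ -1.786 atm

Ideal: P_ideal = RT/V_m = (0.08206)(570.3)/0.9594 = 48.7793 atm
vdW: P = RT/(V_m − b) − a/V_m² = 46.7988/0.918360 − 3.650/0.920448 = 50.9591 − 3.96546 = 46.9936 atm
ΔP = 46.9936 − 48.7793 = -1.786 atm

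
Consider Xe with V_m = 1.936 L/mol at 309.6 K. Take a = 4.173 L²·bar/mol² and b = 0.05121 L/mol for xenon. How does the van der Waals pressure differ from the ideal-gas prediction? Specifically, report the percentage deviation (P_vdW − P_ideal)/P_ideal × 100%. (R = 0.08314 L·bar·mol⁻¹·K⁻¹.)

-5.66 %

Ideal: P_ideal = RT/V_m = (0.08314)(309.6)/1.936 = 13.2955 bar
vdW: P = RT/(V_m − b) − a/V_m² = 25.7401/1.88479 − 4.173/3.74810 = 13.6567 − 1.11336 = 12.5433 bar
% deviation = (12.5433 − 13.2955)/13.2955 × 100% = -5.66%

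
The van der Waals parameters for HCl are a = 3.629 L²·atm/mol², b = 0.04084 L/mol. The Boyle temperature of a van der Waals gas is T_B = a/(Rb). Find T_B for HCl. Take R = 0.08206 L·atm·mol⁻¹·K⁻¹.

T_B ≈ 1083 K

For a van der Waals gas the second virial coefficient B₂ = b − a/(RT) vanishes at T_B = a/(Rb).
T_B = 3.629/(0.08206×0.04084) = 3.629/0.0033513 = 1083 K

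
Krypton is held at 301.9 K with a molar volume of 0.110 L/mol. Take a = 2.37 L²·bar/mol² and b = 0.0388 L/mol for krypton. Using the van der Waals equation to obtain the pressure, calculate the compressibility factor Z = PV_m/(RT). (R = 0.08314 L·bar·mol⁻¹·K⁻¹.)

Z ≈ 0.6866

P = RT/(V_m − b) − a/V_m² = (0.08314)(301.9)/(0.110 − 0.0388) − 2.37/(0.110)²
  = 25.100/0.071200 − 195.87 = 352.53 − 195.87 = 156.66 bar
Z = PV_m/(RT) = (156.66)(0.110)/((0.08314)(301.9)) = 17.233/25.100 = 0.6866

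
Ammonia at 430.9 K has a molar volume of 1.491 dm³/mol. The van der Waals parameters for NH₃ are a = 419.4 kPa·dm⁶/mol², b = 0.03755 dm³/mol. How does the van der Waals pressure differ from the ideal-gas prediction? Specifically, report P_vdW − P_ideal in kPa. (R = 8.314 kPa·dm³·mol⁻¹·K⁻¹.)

Ideal: P_ideal = RT/V_m = (8.314)(430.9)/1.491 = 2402.75 kPa
vdW: P = RT/(V_m − b) − a/V_m² = 3582.50/1.45345 − 419.4/2.22308 = 2464.83 − 188.657 = 2276.17 kPa
ΔP = 2276.17 − 2402.75 = -126.6 kPa

ΔP ≈ -126.6 kPa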